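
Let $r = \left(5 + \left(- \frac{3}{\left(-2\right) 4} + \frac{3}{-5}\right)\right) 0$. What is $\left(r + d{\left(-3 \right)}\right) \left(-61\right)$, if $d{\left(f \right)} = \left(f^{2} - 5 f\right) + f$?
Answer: $-1281$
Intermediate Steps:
$d{\left(f \right)} = f^{2} - 4 f$
$r = 0$ ($r = \left(5 - \left(\frac{3}{5} + \frac{3}{-8}\right)\right) 0 = \left(5 - \frac{9}{40}\right) 0 = \frac{191}{40} \cdot 0 = 0$)
$\left(r + d{\left(-3 \right)}\right) \left(-61\right) = \left(0 - 3 \left(-4 - 3\right)\right) \left(-61\right) = \left(0 - -21\right) \left(-61\right) = \left(0 + 21\right) \left(-61\right) = 21 \left(-61\right) = -1281$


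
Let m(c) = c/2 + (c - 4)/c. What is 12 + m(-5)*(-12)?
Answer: 102/5 ≈ 20.400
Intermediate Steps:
m(c) = c/2 + (-4 + c)/c (m(c) = c*(½) + (-4 + c)/c = c/2 + (-4 + c)/c)
12 + m(-5)*(-12) = 12 + (1 + (½)*(-5) - 4/(-5))*(-12) = 12 + (1 - 5/2 - 4*(-⅕))*(-12) = 12 + (1 - 5/2 + ⅘)*(-12) = 12 - 7/10*(-12) = 12 + 42/5 = 102/5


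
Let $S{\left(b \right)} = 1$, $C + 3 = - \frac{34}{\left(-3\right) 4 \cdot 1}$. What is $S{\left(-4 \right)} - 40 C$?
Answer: $\frac{23}{3} \approx 7.6667$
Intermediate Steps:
$C = - \frac{1}{6}$ ($C = -3 - \frac{34}{\left(-3\right) 4 \cdot 1} = -3 - \frac{34}{\left(-12\right) 1} = -3 - \frac{34}{-12} = -3 - - \frac{17}{6} = -3 + \frac{17}{6} = - \frac{1}{6} \approx -0.16667$)
$S{\left(-4 \right)} - 40 C = 1 - - \frac{20}{3} = 1 + \frac{20}{3} = \frac{23}{3}$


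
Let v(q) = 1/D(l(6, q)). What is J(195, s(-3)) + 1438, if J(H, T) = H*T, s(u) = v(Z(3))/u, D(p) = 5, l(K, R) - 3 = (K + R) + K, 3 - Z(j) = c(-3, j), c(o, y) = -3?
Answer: 1425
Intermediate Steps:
Z(j) = 6 (Z(j) = 3 - 1*(-3) = 3 + 3 = 6)
l(K, R) = 3 + R + 2*K (l(K, R) = 3 + ((K + R) + K) = 3 + (R + 2*K) = 3 + R + 2*K)
v(q) = ⅕ (v(q) = 1/5 = ⅕)
s(u) = 1/(5*u)
J(195, s(-3)) + 1438 = 195*((⅕)/(-3)) + 1438 = 195*((⅕)*(-⅓)) + 1438 = 195*(-1/15) + 1438 = -13 + 1438 = 1425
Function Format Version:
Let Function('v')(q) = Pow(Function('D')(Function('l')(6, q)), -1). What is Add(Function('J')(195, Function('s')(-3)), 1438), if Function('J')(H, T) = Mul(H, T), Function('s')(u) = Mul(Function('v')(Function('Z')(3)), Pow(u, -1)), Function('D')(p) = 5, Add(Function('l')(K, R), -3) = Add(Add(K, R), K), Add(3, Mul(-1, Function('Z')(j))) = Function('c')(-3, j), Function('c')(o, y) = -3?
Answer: 1425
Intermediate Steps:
Function('Z')(j) = 6 (Function('Z')(j) = Add(3, Mul(-1, -3)) = Add(3, 3) = 6)
Function('l')(K, R) = Add(3, R, Mul(2, K)) (Function('l')(K, R) = Add(3, Add(Add(K, R), K)) = Add(3, Add(R, Mul(2, K))) = Add(3, R, Mul(2, K)))
Function('v')(q) = Rational(1, 5) (Function('v')(q) = Pow(5, -1) = Rational(1, 5))
Function('s')(u) = Mul(Rational(1, 5), Pow(u, -1))
Add(Function('J')(195, Function('s')(-3)), 1438) = Add(Mul(195, Mul(Rational(1, 5), Pow(-3, -1))), 1438) = Add(Mul(195, Mul(Rational(1, 5), Rational(-1, 3))), 1438) = Add(Mul(195, Rational(-1, 15)), 1438) = Add(-13, 1438) = 1425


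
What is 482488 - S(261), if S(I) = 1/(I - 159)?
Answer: 49213775/102 ≈ 4.8249e+5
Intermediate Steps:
S(I) = 1/(-159 + I)
482488 - S(261) = 482488 - 1/(-159 + 261) = 482488 - 1/102 = 49213775/102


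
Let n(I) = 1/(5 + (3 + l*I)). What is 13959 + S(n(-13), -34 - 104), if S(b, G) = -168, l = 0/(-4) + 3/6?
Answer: 13791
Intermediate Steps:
l = ½ (l = 0*(-¼) + 3*(⅙) = 0 + ½ = ½ ≈ 0.50000)
n(I) = 1/(8 + I/2) (n(I) = 1/(5 + (3 + I/2)) = 1/(8 + I/2))
13959 + S(n(-13), -34 - 104) = 13959 - 168 = 13791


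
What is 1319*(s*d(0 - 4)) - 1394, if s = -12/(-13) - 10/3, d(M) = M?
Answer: 441578/39 ≈ 11323.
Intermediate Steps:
s = -94/39 (s = -12*(-1/13) - 10*1/3 = 12/13 - 10/3 = -94/39 ≈ -2.4103)
1319*(s*d(0 - 4)) - 1394 = 1319*(-94*(0 - 4)/39) - 1394 = 1319*(-94/39*(-4)) - 1394 = 1319*(376/39) - 1394 = 495944/39 - 1394 = 441578/39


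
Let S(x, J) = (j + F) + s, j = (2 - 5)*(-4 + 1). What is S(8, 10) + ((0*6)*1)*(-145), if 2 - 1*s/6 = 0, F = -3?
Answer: 18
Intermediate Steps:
s = 12 (s = 12 - 6*0 = 12 + 0 = 12)
j = 9 (j = -3*(-3) = 9)
S(x, J) = 18 (S(x, J) = (9 - 3) + 12 = 6 + 12 = 18)
S(8, 10) + ((0*6)*1)*(-145) = 18 + ((0*6)*1)*(-145) = 18 + (0*1)*(-145) = 18 + 0*(-145) = 18 + 0 = 18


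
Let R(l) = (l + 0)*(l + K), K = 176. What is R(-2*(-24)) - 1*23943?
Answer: -13191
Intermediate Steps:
R(l) = l*(176 + l) (R(l) = (l + 0)*(l + 176) = l*(176 + l))
R(-2*(-24)) - 1*23943 = (-2*(-24))*(176 - 2*(-24)) - 1*23943 = 48*(176 + 48) - 23943 = 48*224 - 23943 = 10752 - 23943 = -13191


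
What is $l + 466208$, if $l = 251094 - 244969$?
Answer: $472333$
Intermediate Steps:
$l = 6125$ ($l = 251094 - 244969 = 6125$)
$l + 466208 = 6125 + 466208 = 472333$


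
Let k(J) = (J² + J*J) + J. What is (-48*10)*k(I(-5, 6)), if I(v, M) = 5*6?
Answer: -878400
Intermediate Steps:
I(v, M) = 30
k(J) = J + 2*J² (k(J) = (J² + J²) + J = 2*J² + J = J + 2*J²)
(-48*10)*k(I(-5, 6)) = (-48*10)*(30*(1 + 2*30)) = -14400*(1 + 60) = -14400*61 = -480*1830 = -878400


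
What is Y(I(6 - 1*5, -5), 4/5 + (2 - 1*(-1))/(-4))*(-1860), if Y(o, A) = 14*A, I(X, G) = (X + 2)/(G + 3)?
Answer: -1302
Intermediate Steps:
I(X, G) = (2 + X)/(3 + G)
Y(I(6 - 1*5, -5), 4/5 + (2 - 1*(-1))/(-4))*(-1860) = (14*(4/5 + (2 - 1*(-1))/(-4)))*(-1860) = (14*(4*(⅕) + (2 + 1)*(-¼)))*(-1860) = (14*(⅘ + 3*(-¼)))*(-1860) = (14*(⅘ - ¾))*(-1860) = (14*(1/20))*(-1860) = (7/10)*(-1860) = -1302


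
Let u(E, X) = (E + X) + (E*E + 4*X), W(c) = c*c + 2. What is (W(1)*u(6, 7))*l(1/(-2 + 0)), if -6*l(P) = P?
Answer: 77/4 ≈ 19.250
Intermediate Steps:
W(c) = 2 + c² (W(c) = c² + 2 = 2 + c²)
l(P) = -P/6
u(E, X) = E + E² + 5*X (u(E, X) = (E + X) + (E² + 4*X) = E + E² + 5*X)
(W(1)*u(6, 7))*l(1/(-2 + 0)) = ((2 + 1²)*(6 + 6² + 5*7))*(-1/(6*(-2 + 0))) = ((2 + 1)*(6 + 36 + 35))*(-⅙/(-2)) = (3*77)*(-⅙*(-½)) = 231*(1/12) = 77/4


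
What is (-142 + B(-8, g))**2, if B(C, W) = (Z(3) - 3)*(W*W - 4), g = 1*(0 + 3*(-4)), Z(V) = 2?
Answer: 79524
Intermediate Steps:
g = -12 (g = 1*(0 - 12) = 1*(-12) = -12)
B(C, W) = 4 - W**2 (B(C, W) = (2 - 3)*(W*W - 4) = -(W**2 - 4) = -(-4 + W**2) = 4 - W**2)
(-142 + B(-8, g))**2 = (-142 + (4 - 1*(-12)**2))**2 = (-142 + (4 - 1*144))**2 = (-142 + (4 - 144))**2 = (-142 - 140)**2 = (-282)**2 = 79524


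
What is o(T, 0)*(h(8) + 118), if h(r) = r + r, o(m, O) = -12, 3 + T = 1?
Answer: -1608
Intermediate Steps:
T = -2 (T = -3 + 1 = -2)
h(r) = 2*r
o(T, 0)*(h(8) + 118) = -12*(2*8 + 118) = -12*(16 + 118) = -12*134 = -1608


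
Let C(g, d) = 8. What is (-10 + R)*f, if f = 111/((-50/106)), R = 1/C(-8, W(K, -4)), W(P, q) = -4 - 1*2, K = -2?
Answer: 464757/200 ≈ 2323.8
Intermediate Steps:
W(P, q) = -6 (W(P, q) = -4 - 2 = -6)
R = ⅛ (R = 1/8 = ⅛ ≈ 0.12500)
f = -5883/25 (f = 111/((-50*1/106)) = 111/(-25/53) = 111*(-53/25) = -5883/25 ≈ -235.32)
(-10 + R)*f = (-10 + ⅛)*(-5883/25) = -79/8*(-5883/25) = 464757/200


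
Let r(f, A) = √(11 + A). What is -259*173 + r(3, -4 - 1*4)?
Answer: -44807 + √3 ≈ -44805.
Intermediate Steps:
-259*173 + r(3, -4 - 1*4) = -259*173 + √(11 + (-4 - 1*4)) = -44807 + √(11 + (-4 - 4)) = -44807 + √(11 - 8) = -44807 + √3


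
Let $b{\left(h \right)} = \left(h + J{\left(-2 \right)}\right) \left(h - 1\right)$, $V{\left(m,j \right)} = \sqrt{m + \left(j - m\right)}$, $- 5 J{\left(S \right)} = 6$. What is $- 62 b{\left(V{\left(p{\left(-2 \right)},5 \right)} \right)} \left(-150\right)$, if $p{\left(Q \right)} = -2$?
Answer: $57660 - 20460 \sqrt{5} \approx 11910.0$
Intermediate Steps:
$J{\left(S \right)} = - \frac{6}{5}$ ($J{\left(S \right)} = \left(- \frac{1}{5}\right) 6 = - \frac{6}{5}$)
$V{\left(m,j \right)} = \sqrt{j}$
$b{\left(h \right)} = \left(-1 + h\right) \left(- \frac{6}{5} + h\right)$ ($b{\left(h \right)} = \left(h - \frac{6}{5}\right) \left(h - 1\right) = \left(- \frac{6}{5} + h\right) \left(-1 + h\right) = \left(-1 + h\right) \left(- \frac{6}{5} + h\right)$)
$- 62 b{\left(V{\left(p{\left(-2 \right)},5 \right)} \right)} \left(-150\right) = - 62 \left(\frac{6}{5} + \left(\sqrt{5}\right)^{2} - \frac{11 \sqrt{5}}{5}\right) \left(-150\right) = - 62 \left(\frac{6}{5} + 5 - \frac{11 \sqrt{5}}{5}\right) \left(-150\right) = - 62 \left(\frac{31}{5} - \frac{11 \sqrt{5}}{5}\right) \left(-150\right) = \left(- \frac{1922}{5} + \frac{682 \sqrt{5}}{5}\right) \left(-150\right) = 57660 - 20460 \sqrt{5}$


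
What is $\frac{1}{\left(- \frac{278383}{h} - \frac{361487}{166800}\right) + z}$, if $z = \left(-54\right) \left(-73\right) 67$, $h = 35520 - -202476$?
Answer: $\frac{3308144400}{873716211166229} \approx 3.7863 \cdot 10^{-6}$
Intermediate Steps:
$h = 237996$ ($h = 35520 + 202476 = 237996$)
$z = 264114$ ($z = 3942 \cdot 67 = 264114$)
$\frac{1}{\left(- \frac{278383}{h} - \frac{361487}{166800}\right) + z} = \frac{1}{\left(- \frac{278383}{237996} - \frac{361487}{166800}\right) + 264114} = \frac{1}{- \frac{11038895371}{3308144400} + 264114} = \frac{1}{\frac{873716211166229}{3308144400}} = \frac{3308144400}{873716211166229}$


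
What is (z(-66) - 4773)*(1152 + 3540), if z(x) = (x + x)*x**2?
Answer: -2720257380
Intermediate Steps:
z(x) = 2*x**3 (z(x) = (2*x)*x**2 = 2*x**3)
(z(-66) - 4773)*(1152 + 3540) = (2*(-66)**3 - 4773)*(1152 + 3540) = (2*(-287496) - 4773)*4692 = (-574992 - 4773)*4692 = -579765*4692 = -2720257380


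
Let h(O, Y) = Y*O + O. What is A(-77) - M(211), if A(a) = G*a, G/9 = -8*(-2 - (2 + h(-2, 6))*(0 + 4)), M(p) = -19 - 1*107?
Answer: 255150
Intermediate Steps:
M(p) = -126 (M(p) = -19 - 107 = -126)
h(O, Y) = O + O*Y (h(O, Y) = O*Y + O = O + O*Y)
G = -3312 (G = 9*(-8*(-2 - (2 - 2*(1 + 6))*(0 + 4))) = 9*(-8*(-2 - (2 - 2*7)*4)) = 9*(-8*(-2 - (2 - 14)*4)) = 9*(-8*(-2 - (-12)*4)) = 9*(-8*(-2 - 1*(-48))) = 9*(-8*(-2 + 48)) = 9*(-8*46) = 9*(-368) = -3312)
A(a) = -3312*a
A(-77) - M(211) = -3312*(-77) - 1*(-126) = 255024 + 126 = 255150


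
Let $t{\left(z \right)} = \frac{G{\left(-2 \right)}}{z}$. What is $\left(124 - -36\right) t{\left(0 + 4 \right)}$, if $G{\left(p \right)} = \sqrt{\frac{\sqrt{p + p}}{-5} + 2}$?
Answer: $8 \sqrt{50 - 10 i} \approx 56.848 - 5.6291 i$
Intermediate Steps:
$G{\left(p \right)} = \sqrt{2 - \frac{\sqrt{2} \sqrt{p}}{5}}$ ($G{\left(p \right)} = \sqrt{\sqrt{2 p} \left(- \frac{1}{5}\right) + 2} = \sqrt{\sqrt{2} \sqrt{p} \left(- \frac{1}{5}\right) + 2} = \sqrt{- \frac{\sqrt{2} \sqrt{p}}{5} + 2} = \sqrt{2 - \frac{\sqrt{2} \sqrt{p}}{5}}$)
$t{\left(z \right)} = \frac{\sqrt{50 - 10 i}}{5 z}$ ($t{\left(z \right)} = \frac{\frac{1}{5} \sqrt{50 - 5 \sqrt{2} \sqrt{-2}}}{z} = \frac{\frac{1}{5} \sqrt{50 - 5 \sqrt{2} i \sqrt{2}}}{z} = \frac{\frac{1}{5} \sqrt{50 - 10 i}}{z} = \frac{\sqrt{50 - 10 i}}{5 z}$)
$\left(124 - -36\right) t{\left(0 + 4 \right)} = \left(124 - -36\right) \frac{\sqrt{50 - 10 i}}{5 \left(0 + 4\right)} = \left(124 + 36\right) \frac{\sqrt{50 - 10 i}}{5 \cdot 4} = 160 \cdot \frac{1}{5} \cdot \frac{1}{4} \sqrt{50 - 10 i} = 160 \frac{\sqrt{50 - 10 i}}{20} = 8 \sqrt{50 - 10 i}$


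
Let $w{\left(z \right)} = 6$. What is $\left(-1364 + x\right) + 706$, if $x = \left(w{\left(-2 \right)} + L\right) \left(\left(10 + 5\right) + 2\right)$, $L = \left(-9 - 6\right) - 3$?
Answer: $-862$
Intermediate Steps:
$L = -18$ ($L = -15 - 3 = -18$)
$x = -204$ ($x = \left(6 - 18\right) \left(\left(10 + 5\right) + 2\right) = - 12 \left(15 + 2\right) = \left(-12\right) 17 = -204$)
$\left(-1364 + x\right) + 706 = \left(-1364 - 204\right) + 706 = -1568 + 706 = -862$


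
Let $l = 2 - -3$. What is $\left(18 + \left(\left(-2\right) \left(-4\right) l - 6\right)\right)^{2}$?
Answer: $2704$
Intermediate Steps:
$l = 5$ ($l = 2 + 3 = 5$)
$\left(18 + \left(\left(-2\right) \left(-4\right) l - 6\right)\right)^{2} = \left(18 - \left(6 - \left(-2\right) \left(-4\right) 5\right)\right)^{2} = \left(18 + \left(8 \cdot 5 - 6\right)\right)^{2} = \left(18 + \left(40 - 6\right)\right)^{2} = \left(18 + 34\right)^{2} = 52^{2} = 2704$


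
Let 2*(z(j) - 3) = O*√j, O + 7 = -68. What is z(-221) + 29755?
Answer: 29758 - 75*I*√221/2 ≈ 29758.0 - 557.48*I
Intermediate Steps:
O = -75 (O = -7 - 68 = -75)
z(j) = 3 - 75*√j/2 (z(j) = 3 + (-75*√j)/2 = 3 - 75*√j/2)
z(-221) + 29755 = (3 - 75*I*√221/2) + 29755 = 29758 - 75*I*√221/2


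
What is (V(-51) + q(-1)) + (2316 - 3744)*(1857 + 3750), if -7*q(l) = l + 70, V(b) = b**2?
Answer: -56029434/7 ≈ -8.0042e+6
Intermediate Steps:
q(l) = -10 - l/7 (q(l) = -(l + 70)/7 = -(70 + l)/7 = -10 - l/7)
(V(-51) + q(-1)) + (2316 - 3744)*(1857 + 3750) = ((-51)**2 + (-10 - 1/7*(-1))) + (2316 - 3744)*(1857 + 3750) = (2601 + (-10 + 1/7)) - 1428*5607 = (2601 - 69/7) - 8006796 = 18138/7 - 8006796 = -56029434/7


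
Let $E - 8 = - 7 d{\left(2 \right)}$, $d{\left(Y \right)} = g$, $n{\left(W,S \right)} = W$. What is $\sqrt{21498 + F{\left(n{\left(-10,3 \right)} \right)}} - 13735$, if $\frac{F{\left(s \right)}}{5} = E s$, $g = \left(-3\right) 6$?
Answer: $-13735 + 7 \sqrt{302} \approx -13613.0$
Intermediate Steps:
$g = -18$
$d{\left(Y \right)} = -18$
$E = 134$ ($E = 8 - -126 = 8 + 126 = 134$)
$F{\left(s \right)} = 670 s$ ($F{\left(s \right)} = 5 \cdot 134 s = 670 s$)
$\sqrt{21498 + F{\left(n{\left(-10,3 \right)} \right)}} - 13735 = \sqrt{21498 + 670 \left(-10\right)} - 13735 = \sqrt{21498 - 6700} - 13735 = \sqrt{14798} - 13735 = 7 \sqrt{302} - 13735 = -13735 + 7 \sqrt{302}$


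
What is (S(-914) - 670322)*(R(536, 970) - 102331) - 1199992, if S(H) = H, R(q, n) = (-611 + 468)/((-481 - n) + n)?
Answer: 2541413507992/37 ≈ 6.8687e+10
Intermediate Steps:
R(q, n) = 11/37 (R(q, n) = -143/(-481) = -143*(-1/481) = 11/37)
(S(-914) - 670322)*(R(536, 970) - 102331) - 1199992 = (-914 - 670322)*(11/37 - 102331) - 1199992 = -671236*(-3786236/37) - 1199992 = 2541457907696/37 - 1199992 = 2541413507992/37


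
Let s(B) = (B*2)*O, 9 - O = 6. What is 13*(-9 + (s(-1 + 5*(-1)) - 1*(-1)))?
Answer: -572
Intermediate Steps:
O = 3 (O = 9 - 1*6 = 9 - 6 = 3)
s(B) = 6*B (s(B) = (B*2)*3 = (2*B)*3 = 6*B)
13*(-9 + (s(-1 + 5*(-1)) - 1*(-1))) = 13*(-9 + (6*(-1 + 5*(-1)) - 1*(-1))) = 13*(-9 + (6*(-1 - 5) + 1)) = 13*(-9 + (6*(-6) + 1)) = 13*(-9 + (-36 + 1)) = 13*(-9 - 35) = 13*(-44) = -572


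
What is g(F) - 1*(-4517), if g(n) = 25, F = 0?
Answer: 4542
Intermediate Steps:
g(F) - 1*(-4517) = 25 - 1*(-4517) = 25 + 4517 = 4542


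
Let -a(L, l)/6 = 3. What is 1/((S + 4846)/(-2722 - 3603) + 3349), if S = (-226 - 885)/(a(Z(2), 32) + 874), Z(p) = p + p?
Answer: 1082840/3625601747 ≈ 0.00029866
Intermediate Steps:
Z(p) = 2*p
a(L, l) = -18 (a(L, l) = -6*3 = -18)
S = -1111/856 (S = (-226 - 885)/(-18 + 874) = -1111/856 ≈ -1.2979)
1/((S + 4846)/(-2722 - 3603) + 3349) = 1/((-1111/856 + 4846)/(-2722 - 3603) + 3349) = 1/((4147065/856)/(-6325) + 3349) = 1/((4147065/856)*(-1/6325) + 3349) = 1/(-829413/1082840 + 3349) = 1/(3625601747/1082840) = 1082840/3625601747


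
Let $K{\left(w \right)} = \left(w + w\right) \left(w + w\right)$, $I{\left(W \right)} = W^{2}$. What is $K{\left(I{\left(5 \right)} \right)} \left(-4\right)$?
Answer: $-10000$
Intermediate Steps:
$K{\left(w \right)} = 4 w^{2}$ ($K{\left(w \right)} = 2 w 2 w = 4 w^{2}$)
$K{\left(I{\left(5 \right)} \right)} \left(-4\right) = 4 \left(5^{2}\right)^{2} \left(-4\right) = 4 \cdot 25^{2} \left(-4\right) = 4 \cdot 625 \left(-4\right) = 2500 \left(-4\right) = -10000$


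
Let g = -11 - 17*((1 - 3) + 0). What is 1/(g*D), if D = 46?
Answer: 1/1058 ≈ 0.00094518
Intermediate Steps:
g = 23 (g = -11 - 17*(-2 + 0) = -11 - 17*(-2) = -11 + 34 = 23)
1/(g*D) = 1/(23*46) = 1/1058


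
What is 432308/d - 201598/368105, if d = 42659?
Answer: 150534767258/15702991195 ≈ 9.5864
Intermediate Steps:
432308/d - 201598/368105 = 432308/42659 - 201598/368105 = 150534767258/15702991195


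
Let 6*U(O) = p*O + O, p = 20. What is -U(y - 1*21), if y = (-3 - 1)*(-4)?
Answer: 35/2 ≈ 17.500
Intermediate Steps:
y = 16 (y = -4*(-4) = 16)
U(O) = 7*O/2 (U(O) = (20*O + O)/6 = (21*O)/6 = 7*O/2)
-U(y - 1*21) = -7*(16 - 1*21)/2 = -7*(16 - 21)/2 = -7*(-5)/2 = -1*(-35/2) = 35/2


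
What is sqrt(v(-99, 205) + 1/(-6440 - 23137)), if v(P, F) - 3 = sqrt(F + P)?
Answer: sqrt(2624367210 + 874798929*sqrt(106))/29577 ≈ 3.6463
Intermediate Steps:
v(P, F) = 3 + sqrt(F + P)
sqrt(v(-99, 205) + 1/(-6440 - 23137)) = sqrt((3 + sqrt(205 - 99)) + 1/(-6440 - 23137)) = sqrt((3 + sqrt(106)) + 1/(-29577)) = sqrt((3 + sqrt(106)) - 1/29577) = sqrt(88730/29577 + sqrt(106))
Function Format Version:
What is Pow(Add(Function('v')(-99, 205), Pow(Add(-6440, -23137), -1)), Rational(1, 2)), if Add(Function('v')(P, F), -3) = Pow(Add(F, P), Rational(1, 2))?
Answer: Mul(Rational(1, 29577), Pow(Add(2624367210, Mul(874798929, Pow(106, Rational(1, 2)))), Rational(1, 2))) ≈ 3.6463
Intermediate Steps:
Function('v')(P, F) = Add(3, Pow(Add(F, P), Rational(1, 2)))
Pow(Add(Function('v')(-99, 205), Pow(Add(-6440, -23137), -1)), Rational(1, 2)) = Pow(Add(Add(3, Pow(Add(205, -99), Rational(1, 2))), Pow(Add(-6440, -23137), -1)), Rational(1, 2)) = Pow(Add(Add(3, Pow(106, Rational(1, 2))), Pow(-29577, -1)), Rational(1, 2)) = Pow(Add(Add(3, Pow(106, Rational(1, 2))), Rational(-1, 29577)), Rational(1, 2)) = Pow(Add(Rational(88730, 29577), Pow(106, Rational(1, 2))), Rational(1, 2))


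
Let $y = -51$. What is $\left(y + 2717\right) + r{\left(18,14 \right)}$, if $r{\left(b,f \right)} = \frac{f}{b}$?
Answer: $\frac{24001}{9} \approx 2666.8$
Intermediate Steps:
$\left(y + 2717\right) + r{\left(18,14 \right)} = \left(-51 + 2717\right) + \frac{14}{18} = 2666 + 14 \cdot \frac{1}{18} = 2666 + \frac{7}{9} = \frac{24001}{9}$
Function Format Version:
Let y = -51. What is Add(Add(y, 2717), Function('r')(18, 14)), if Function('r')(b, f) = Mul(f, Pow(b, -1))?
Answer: Rational(24001, 9) ≈ 2666.8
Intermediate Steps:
Add(Add(y, 2717), Function('r')(18, 14)) = Add(Add(-51, 2717), Mul(14, Pow(18, -1))) = Add(2666, Mul(14, Rational(1, 18))) = Add(2666, Rational(7, 9)) = Rational(24001, 9)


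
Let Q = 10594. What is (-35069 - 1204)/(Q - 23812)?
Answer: 12091/4406 ≈ 2.7442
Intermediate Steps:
(-35069 - 1204)/(Q - 23812) = (-35069 - 1204)/(10594 - 23812) = -36273/(-13218) = -36273*(-1/13218) = 12091/4406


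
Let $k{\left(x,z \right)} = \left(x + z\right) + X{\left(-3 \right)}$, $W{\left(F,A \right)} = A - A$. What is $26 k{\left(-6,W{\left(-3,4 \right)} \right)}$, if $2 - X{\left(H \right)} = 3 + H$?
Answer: $-104$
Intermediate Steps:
$W{\left(F,A \right)} = 0$
$X{\left(H \right)} = -1 - H$ ($X{\left(H \right)} = 2 - \left(3 + H\right) = -1 - H$)
$k{\left(x,z \right)} = 2 + x + z$ ($k{\left(x,z \right)} = \left(x + z\right) - -2 = \left(x + z\right) + \left(-1 + 3\right) = \left(x + z\right) + 2 = 2 + x + z$)
$26 k{\left(-6,W{\left(-3,4 \right)} \right)} = 26 \left(2 - 6 + 0\right) = 26 \left(-4\right) = -104$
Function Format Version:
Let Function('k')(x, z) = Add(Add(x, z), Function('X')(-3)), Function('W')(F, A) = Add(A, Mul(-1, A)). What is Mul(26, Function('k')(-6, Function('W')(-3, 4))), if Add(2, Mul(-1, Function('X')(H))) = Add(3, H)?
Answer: -104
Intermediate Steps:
Function('W')(F, A) = 0
Function('X')(H) = Add(-1, Mul(-1, H)) (Function('X')(H) = Add(2, Mul(-1, Add(3, H))) = Add(2, Add(-3, Mul(-1, H))) = Add(-1, Mul(-1, H)))
Function('k')(x, z) = Add(2, x, z) (Function('k')(x, z) = Add(Add(x, z), Add(-1, Mul(-1, -3))) = Add(Add(x, z), Add(-1, 3)) = Add(Add(x, z), 2) = Add(2, x, z))
Mul(26, Function('k')(-6, Function('W')(-3, 4))) = Mul(26, Add(2, -6, 0)) = Mul(26, -4) = -104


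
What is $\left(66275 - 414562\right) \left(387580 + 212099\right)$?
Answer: $-208860399873$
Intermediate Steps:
$\left(66275 - 414562\right) \left(387580 + 212099\right) = \left(-348287\right) 599679 = -208860399873$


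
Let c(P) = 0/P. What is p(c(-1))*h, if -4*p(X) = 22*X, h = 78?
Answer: 0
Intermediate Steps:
c(P) = 0
p(X) = -11*X/2
p(c(-1))*h = -11/2*0*78 = 0*78 = 0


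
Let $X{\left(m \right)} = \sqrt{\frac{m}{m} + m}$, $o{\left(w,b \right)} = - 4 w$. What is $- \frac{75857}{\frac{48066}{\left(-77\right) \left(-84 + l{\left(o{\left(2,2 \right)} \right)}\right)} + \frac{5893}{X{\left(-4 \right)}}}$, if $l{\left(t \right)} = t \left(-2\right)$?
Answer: $- \frac{14318401840974}{238021028915143} - \frac{3063877439131124 i \sqrt{3}}{238021028915143} \approx -0.060156 - 22.295 i$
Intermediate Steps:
$X{\left(m \right)} = \sqrt{1 + m}$
$l{\left(t \right)} = - 2 t$
$- \frac{75857}{\frac{48066}{\left(-77\right) \left(-84 + l{\left(o{\left(2,2 \right)} \right)}\right)} + \frac{5893}{X{\left(-4 \right)}}} = - \frac{75857}{\frac{48066}{\left(-77\right) \left(-84 - 2 \left(\left(-4\right) 2\right)\right)} + \frac{5893}{\sqrt{1 - 4}}} = - \frac{75857}{\frac{48066}{\left(-77\right) \left(-84 - -16\right)} + \frac{5893}{\sqrt{-3}}} = - \frac{75857}{\frac{48066}{\left(-77\right) \left(-84 + 16\right)} + \frac{5893}{i \sqrt{3}}} = - \frac{75857}{\frac{48066}{\left(-77\right) \left(-68\right)} + 5893 \left(- \frac{i \sqrt{3}}{3}\right)} = - \frac{75857}{\frac{48066}{5236} - \frac{5893 i \sqrt{3}}{3}} = - \frac{75857}{48066 \cdot \frac{1}{5236} - \frac{5893 i \sqrt{3}}{3}} = - \frac{75857}{\frac{24033}{2618} - \frac{5893 i \sqrt{3}}{3}}$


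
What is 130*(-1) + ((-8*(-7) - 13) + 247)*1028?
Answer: 297990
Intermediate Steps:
130*(-1) + ((-8*(-7) - 13) + 247)*1028 = -130 + ((56 - 13) + 247)*1028 = -130 + (43 + 247)*1028 = -130 + 290*1028 = -130 + 298120 = 297990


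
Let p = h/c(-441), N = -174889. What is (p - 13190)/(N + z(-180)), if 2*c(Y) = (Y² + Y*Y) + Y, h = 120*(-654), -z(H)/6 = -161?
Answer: 569416550/7508081987 ≈ 0.075840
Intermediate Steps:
z(H) = 966 (z(H) = -6*(-161) = 966)
h = -78480
c(Y) = Y² + Y/2 (c(Y) = ((Y² + Y*Y) + Y)/2 = ((Y² + Y²) + Y)/2 = (2*Y² + Y)/2 = (Y + 2*Y²)/2 = Y² + Y/2)
p = -17440/43169 (p = -78480*(-1/(441*(½ - 441))) = -78480/((-441*(-881/2))) = -78480/388521/2 = -78480*2/388521 = -17440/43169 ≈ -0.40399)
(p - 13190)/(N + z(-180)) = (-17440/43169 - 13190)/(-174889 + 966) = -569416550/43169/(-173923) = -569416550/43169*(-1/173923) = 569416550/7508081987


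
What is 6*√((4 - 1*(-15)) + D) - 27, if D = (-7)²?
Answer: -27 + 12*√17 ≈ 22.477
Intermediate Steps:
D = 49
6*√((4 - 1*(-15)) + D) - 27 = 6*√((4 - 1*(-15)) + 49) - 27 = 6*√((4 + 15) + 49) - 27 = 6*√(19 + 49) - 27 = 6*√68 - 27 = 6*(2*√17) - 27 = 12*√17 - 27 = -27 + 12*√17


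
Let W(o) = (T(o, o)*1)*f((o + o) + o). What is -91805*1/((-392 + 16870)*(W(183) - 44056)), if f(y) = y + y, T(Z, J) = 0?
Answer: 13115/103707824 ≈ 0.00012646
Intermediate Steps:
f(y) = 2*y
W(o) = 0 (W(o) = (0*1)*(2*((o + o) + o)) = 0*(2*(2*o + o)) = 0*(2*(3*o)) = 0*(6*o) = 0)
-91805*1/((-392 + 16870)*(W(183) - 44056)) = -91805*1/((0 - 44056)*(-392 + 16870)) = -91805/(16478*(-44056)) = -91805/(-725954768) = -91805*(-1/725954768) = 13115/103707824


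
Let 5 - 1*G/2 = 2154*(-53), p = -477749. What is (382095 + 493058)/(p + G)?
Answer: -875153/249415 ≈ -3.5088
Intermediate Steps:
G = 228334 (G = 10 - 4308*(-53) = 10 - 2*(-114162) = 10 + 228324 = 228334)
(382095 + 493058)/(p + G) = (382095 + 493058)/(-477749 + 228334) = 875153/(-249415) = 875153*(-1/249415) = -875153/249415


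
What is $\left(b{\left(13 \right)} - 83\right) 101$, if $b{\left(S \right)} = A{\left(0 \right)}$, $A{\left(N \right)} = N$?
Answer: $-8383$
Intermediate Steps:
$b{\left(S \right)} = 0$
$\left(b{\left(13 \right)} - 83\right) 101 = \left(0 - 83\right) 101 = \left(-83\right) 101 = -8383$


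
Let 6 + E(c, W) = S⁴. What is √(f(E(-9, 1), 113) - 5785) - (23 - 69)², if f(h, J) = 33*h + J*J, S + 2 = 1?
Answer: -2116 + √6819 ≈ -2033.4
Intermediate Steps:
S = -1 (S = -2 + 1 = -1)
E(c, W) = -5 (E(c, W) = -6 + (-1)⁴ = -6 + 1 = -5)
f(h, J) = J² + 33*h (f(h, J) = 33*h + J² = J² + 33*h)
√(f(E(-9, 1), 113) - 5785) - (23 - 69)² = √((113² + 33*(-5)) - 5785) - (23 - 69)² = √((12769 - 165) - 5785) - 1*(-46)² = √(12604 - 5785) - 1*2116 = √6819 - 2116 = -2116 + √6819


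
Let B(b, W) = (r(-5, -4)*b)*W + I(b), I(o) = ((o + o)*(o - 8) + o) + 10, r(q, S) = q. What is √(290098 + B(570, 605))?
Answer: 2*I*√198223 ≈ 890.45*I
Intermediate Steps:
I(o) = 10 + o + 2*o*(-8 + o) (I(o) = ((2*o)*(-8 + o) + o) + 10 = (2*o*(-8 + o) + o) + 10 = (o + 2*o*(-8 + o)) + 10 = 10 + o + 2*o*(-8 + o))
B(b, W) = 10 - 15*b + 2*b² - 5*W*b (B(b, W) = (-5*b)*W + (10 - 15*b + 2*b²) = -5*W*b + (10 - 15*b + 2*b²) = 10 - 15*b + 2*b² - 5*W*b)
√(290098 + B(570, 605)) = √(290098 + (10 - 15*570 + 2*570² - 5*605*570)) = √(290098 + (10 - 8550 + 2*324900 - 1724250)) = √(290098 + (10 - 8550 + 649800 - 1724250)) = √(290098 - 1082990) = √(-792892) = 2*I*√198223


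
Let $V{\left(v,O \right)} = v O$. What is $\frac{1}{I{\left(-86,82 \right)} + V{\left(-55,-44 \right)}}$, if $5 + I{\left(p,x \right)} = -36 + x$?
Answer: $\frac{1}{2461} \approx 0.00040634$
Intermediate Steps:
$I{\left(p,x \right)} = -41 + x$ ($I{\left(p,x \right)} = -5 + \left(-36 + x\right) = -41 + x$)
$V{\left(v,O \right)} = O v$
$\frac{1}{I{\left(-86,82 \right)} + V{\left(-55,-44 \right)}} = \frac{1}{\left(-41 + 82\right) - -2420} = \frac{1}{41 + 2420} = \frac{1}{2461}$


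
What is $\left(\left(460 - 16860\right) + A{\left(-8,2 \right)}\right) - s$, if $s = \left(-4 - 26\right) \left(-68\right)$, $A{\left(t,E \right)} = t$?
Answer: $-18448$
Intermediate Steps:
$s = 2040$ ($s = \left(-30\right) \left(-68\right) = 2040$)
$\left(\left(460 - 16860\right) + A{\left(-8,2 \right)}\right) - s = \left(\left(460 - 16860\right) - 8\right) - 2040 = \left(-16400 - 8\right) - 2040 = -16408 - 2040 = -18448$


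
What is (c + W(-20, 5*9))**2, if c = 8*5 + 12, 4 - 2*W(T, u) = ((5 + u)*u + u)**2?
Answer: 27740414684889/4 ≈ 6.9351e+12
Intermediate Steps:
W(T, u) = 2 - (u + u*(5 + u))**2/2 (W(T, u) = 2 - ((5 + u)*u + u)**2/2 = 2 - (u*(5 + u) + u)**2/2 = 2 - (u + u*(5 + u))**2/2)
c = 52 (c = 40 + 12 = 52)
(c + W(-20, 5*9))**2 = (52 + (2 - (5*9)**2*(6 + 5*9)**2/2))**2 = (52 + (2 - 1/2*45**2*(6 + 45)**2))**2 = (52 + (2 - 1/2*2025*51**2))**2 = (52 + (2 - 1/2*2025*2601))**2 = (52 + (2 - 5267025/2))**2 = (52 - 5267021/2)**2 = (-5266917/2)**2 = 27740414684889/4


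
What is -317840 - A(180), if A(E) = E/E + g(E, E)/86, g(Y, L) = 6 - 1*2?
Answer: -13667165/43 ≈ -3.1784e+5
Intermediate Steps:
g(Y, L) = 4 (g(Y, L) = 6 - 2 = 4)
A(E) = 45/43 (A(E) = E/E + 4/86 = 1 + 4*(1/86) = 1 + 2/43 = 45/43)
-317840 - A(180) = -317840 - 1*45/43 = -317840 - 45/43 = -13667165/43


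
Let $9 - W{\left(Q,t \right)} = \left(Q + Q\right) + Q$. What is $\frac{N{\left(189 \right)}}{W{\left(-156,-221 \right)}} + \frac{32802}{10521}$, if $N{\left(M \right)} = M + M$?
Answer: $\frac{103828}{26553} \approx 3.9102$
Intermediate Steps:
$N{\left(M \right)} = 2 M$
$W{\left(Q,t \right)} = 9 - 3 Q$ ($W{\left(Q,t \right)} = 9 - \left(\left(Q + Q\right) + Q\right) = 9 - \left(2 Q + Q\right) = 9 - 3 Q$)
$\frac{N{\left(189 \right)}}{W{\left(-156,-221 \right)}} + \frac{32802}{10521} = \frac{2 \cdot 189}{9 - -468} + \frac{32802}{10521} = \frac{378}{9 + 468} + 32802 \cdot \frac{1}{10521} = \frac{378}{477} + \frac{1562}{501} = 378 \cdot \frac{1}{477} + \frac{1562}{501} = \frac{42}{53} + \frac{1562}{501} = \frac{103828}{26553}$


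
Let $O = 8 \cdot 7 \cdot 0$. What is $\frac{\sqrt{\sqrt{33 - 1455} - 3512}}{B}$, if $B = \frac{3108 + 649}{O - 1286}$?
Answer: $- \frac{1286 \sqrt{-3512 + 3 i \sqrt{158}}}{3757} \approx -0.1089 - 20.285 i$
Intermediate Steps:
$O = 0$ ($O = 56 \cdot 0 = 0$)
$B = - \frac{3757}{1286}$ ($B = \frac{3108 + 649}{0 - 1286} = \frac{3757}{-1286} = 3757 \left(- \frac{1}{1286}\right) = - \frac{3757}{1286} \approx -2.9215$)
$\frac{\sqrt{\sqrt{33 - 1455} - 3512}}{B} = \frac{\sqrt{\sqrt{33 - 1455} - 3512}}{- \frac{3757}{1286}} = \sqrt{\sqrt{-1422} - 3512} \left(- \frac{1286}{3757}\right) = \sqrt{3 i \sqrt{158} - 3512} \left(- \frac{1286}{3757}\right) = \sqrt{-3512 + 3 i \sqrt{158}} \left(- \frac{1286}{3757}\right) = - \frac{1286 \sqrt{-3512 + 3 i \sqrt{158}}}{3757}$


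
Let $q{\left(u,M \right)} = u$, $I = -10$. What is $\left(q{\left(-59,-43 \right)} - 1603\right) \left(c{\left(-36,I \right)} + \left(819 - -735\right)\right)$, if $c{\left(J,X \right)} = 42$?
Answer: $-2652552$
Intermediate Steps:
$\left(q{\left(-59,-43 \right)} - 1603\right) \left(c{\left(-36,I \right)} + \left(819 - -735\right)\right) = \left(-59 - 1603\right) \left(42 + \left(819 - -735\right)\right) = - 1662 \left(42 + \left(819 + 735\right)\right) = - 1662 \left(42 + 1554\right) = \left(-1662\right) 1596 = -2652552$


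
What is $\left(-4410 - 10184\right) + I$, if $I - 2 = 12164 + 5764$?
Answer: $3336$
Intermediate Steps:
$I = 17930$ ($I = 2 + \left(12164 + 5764\right) = 2 + 17928 = 17930$)
$\left(-4410 - 10184\right) + I = \left(-4410 - 10184\right) + 17930 = -14594 + 17930 = 3336$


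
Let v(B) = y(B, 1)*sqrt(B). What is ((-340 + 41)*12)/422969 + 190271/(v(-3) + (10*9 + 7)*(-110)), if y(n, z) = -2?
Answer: (-7176*sqrt(3) + 80517018559*I)/(845938*(sqrt(3) - 5335*I)) ≈ -17.841 + 0.0057894*I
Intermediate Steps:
v(B) = -2*sqrt(B)
((-340 + 41)*12)/422969 + 190271/(v(-3) + (10*9 + 7)*(-110)) = ((-340 + 41)*12)/422969 + 190271/(-2*I*sqrt(3) + (10*9 + 7)*(-110)) = -299*12*(1/422969) + 190271/(-2*I*sqrt(3) + (90 + 7)*(-110)) = -3588*1/422969 + 190271/(-2*I*sqrt(3) + 97*(-110)) = -3588/422969 + 190271/(-2*I*sqrt(3) - 10670) = -3588/422969 + 190271/(-10670 - 2*I*sqrt(3))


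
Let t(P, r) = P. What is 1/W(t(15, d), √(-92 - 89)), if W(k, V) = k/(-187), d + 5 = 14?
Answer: -187/15 ≈ -12.467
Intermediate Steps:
d = 9 (d = -5 + 14 = 9)
W(k, V) = -k/187 (W(k, V) = k*(-1/187) = -k/187)
1/W(t(15, d), √(-92 - 89)) = 1/(-1/187*15) = 1/(-15/187) = -187/15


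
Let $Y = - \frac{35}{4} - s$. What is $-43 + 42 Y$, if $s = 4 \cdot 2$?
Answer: $- \frac{1493}{2} \approx -746.5$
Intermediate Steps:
$s = 8$
$Y = - \frac{67}{4}$ ($Y = - \frac{35}{4} - 8 = - \frac{67}{4} \approx -16.75$)
$-43 + 42 Y = -43 + 42 \left(- \frac{67}{4}\right) = -43 - \frac{1407}{2} = - \frac{1493}{2}$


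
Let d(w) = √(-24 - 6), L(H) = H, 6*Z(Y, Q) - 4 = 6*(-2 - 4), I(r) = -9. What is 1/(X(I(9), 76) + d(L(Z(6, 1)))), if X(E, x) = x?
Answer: 38/2903 - I*√30/5806 ≈ 0.01309 - 0.00094337*I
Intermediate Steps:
Z(Y, Q) = -16/3 (Z(Y, Q) = ⅔ + (6*(-2 - 4))/6 = ⅔ + (6*(-6))/6 = ⅔ + (⅙)*(-36) = ⅔ - 6 = -16/3)
d(w) = I*√30 (d(w) = √(-30) = I*√30)
1/(X(I(9), 76) + d(L(Z(6, 1)))) = 1/(76 + I*√30)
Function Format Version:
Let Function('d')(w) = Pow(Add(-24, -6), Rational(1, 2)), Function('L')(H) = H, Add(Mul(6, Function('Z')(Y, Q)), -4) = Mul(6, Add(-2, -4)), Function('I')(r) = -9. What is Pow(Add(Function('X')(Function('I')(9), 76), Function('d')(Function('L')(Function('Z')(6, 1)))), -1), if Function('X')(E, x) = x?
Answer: Add(Rational(38, 2903), Mul(Rational(-1, 5806), I, Pow(30, Rational(1, 2)))) ≈ Add(0.013090, Mul(-0.00094337, I))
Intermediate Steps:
Function('Z')(Y, Q) = Rational(-16, 3) (Function('Z')(Y, Q) = Add(Rational(2, 3), Mul(Rational(1, 6), Mul(6, Add(-2, -4)))) = Add(Rational(2, 3), Mul(Rational(1, 6), Mul(6, -6))) = Add(Rational(2, 3), Mul(Rational(1, 6), -36)) = Add(Rational(2, 3), -6) = Rational(-16, 3))
Function('d')(w) = Mul(I, Pow(30, Rational(1, 2))) (Function('d')(w) = Pow(-30, Rational(1, 2)) = Mul(I, Pow(30, Rational(1, 2))))
Pow(Add(Function('X')(Function('I')(9), 76), Function('d')(Function('L')(Function('Z')(6, 1)))), -1) = Pow(Add(76, Mul(I, Pow(30, Rational(1, 2)))), -1)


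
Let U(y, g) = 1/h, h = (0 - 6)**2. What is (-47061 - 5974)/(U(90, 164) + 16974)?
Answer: -381852/122213 ≈ -3.1245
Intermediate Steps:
h = 36 (h = (-6)**2 = 36)
U(y, g) = 1/36
(-47061 - 5974)/(U(90, 164) + 16974) = (-47061 - 5974)/(1/36 + 16974) = -53035/611065/36 = -53035*36/611065 = -381852/122213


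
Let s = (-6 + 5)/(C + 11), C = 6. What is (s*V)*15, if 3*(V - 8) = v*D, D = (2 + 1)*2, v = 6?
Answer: -300/17 ≈ -17.647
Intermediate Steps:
s = -1/17 (s = (-6 + 5)/(6 + 11) = -1/17 ≈ -0.058824)
D = 6 (D = 3*2 = 6)
V = 20 (V = 8 + (6*6)/3 = 8 + (1/3)*36 = 8 + 12 = 20)
(s*V)*15 = -1/17*20*15 = -20/17*15 = -300/17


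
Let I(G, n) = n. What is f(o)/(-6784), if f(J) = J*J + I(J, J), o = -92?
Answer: -2093/1696 ≈ -1.2341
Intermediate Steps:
f(J) = J + J**2 (f(J) = J*J + J = J**2 + J = J + J**2)
f(o)/(-6784) = -92*(1 - 92)/(-6784) = -92*(-91)*(-1/6784) = 8372*(-1/6784) = -2093/1696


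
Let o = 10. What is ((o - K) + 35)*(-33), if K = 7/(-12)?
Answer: -6017/4 ≈ -1504.3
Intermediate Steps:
K = -7/12 (K = 7*(-1/12) = -7/12 ≈ -0.58333)
((o - K) + 35)*(-33) = ((10 - 1*(-7/12)) + 35)*(-33) = ((10 + 7/12) + 35)*(-33) = (127/12 + 35)*(-33) = (547/12)*(-33) = -6017/4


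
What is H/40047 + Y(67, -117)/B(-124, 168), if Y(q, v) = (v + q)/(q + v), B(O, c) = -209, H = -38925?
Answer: -2725124/2789941 ≈ -0.97677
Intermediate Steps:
Y(q, v) = 1 (Y(q, v) = (q + v)/(q + v) = 1)
H/40047 + Y(67, -117)/B(-124, 168) = -38925/40047 + 1/(-209) = -38925*1/40047 + 1*(-1/209) = -12975/13349 - 1/209 = -2725124/2789941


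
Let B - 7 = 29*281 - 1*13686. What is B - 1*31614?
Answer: -37144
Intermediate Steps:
B = -5530 (B = 7 + (29*281 - 1*13686) = 7 + (8149 - 13686) = 7 - 5537 = -5530)
B - 1*31614 = -5530 - 1*31614 = -5530 - 31614 = -37144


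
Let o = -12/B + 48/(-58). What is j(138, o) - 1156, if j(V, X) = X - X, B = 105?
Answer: -1156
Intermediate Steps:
o = -956/1015 (o = -12/105 + 48/(-58) = -12*1/105 + 48*(-1/58) = -4/35 - 24/29 = -956/1015 ≈ -0.94187)
j(V, X) = 0
j(138, o) - 1156 = 0 - 1156 = -1156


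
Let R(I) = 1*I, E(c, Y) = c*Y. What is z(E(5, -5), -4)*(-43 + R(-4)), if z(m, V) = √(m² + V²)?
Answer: -47*√641 ≈ -1189.9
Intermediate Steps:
E(c, Y) = Y*c
z(m, V) = √(V² + m²)
R(I) = I
z(E(5, -5), -4)*(-43 + R(-4)) = √((-4)² + (-5*5)²)*(-43 - 4) = √(16 + (-25)²)*(-47) = √(16 + 625)*(-47) = √641*(-47) = -47*√641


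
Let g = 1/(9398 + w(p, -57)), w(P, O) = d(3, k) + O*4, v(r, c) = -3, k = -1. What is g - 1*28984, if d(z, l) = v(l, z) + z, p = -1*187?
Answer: -265783279/9170 ≈ -28984.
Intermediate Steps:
p = -187
d(z, l) = -3 + z
w(P, O) = 4*O (w(P, O) = (-3 + 3) + O*4 = 0 + 4*O = 4*O)
g = 1/9170 (g = 1/(9398 + 4*(-57)) = 1/(9398 - 228) = 1/9170 ≈ 0.00010905)
g - 1*28984 = 1/9170 - 1*28984 = 1/9170 - 28984 = -265783279/9170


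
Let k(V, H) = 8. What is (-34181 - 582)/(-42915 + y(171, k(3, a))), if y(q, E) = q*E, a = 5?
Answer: 34763/41547 ≈ 0.83671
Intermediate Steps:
y(q, E) = E*q
(-34181 - 582)/(-42915 + y(171, k(3, a))) = (-34181 - 582)/(-42915 + 8*171) = -34763/(-42915 + 1368) = -34763/(-41547) = -34763*(-1/41547) = 34763/41547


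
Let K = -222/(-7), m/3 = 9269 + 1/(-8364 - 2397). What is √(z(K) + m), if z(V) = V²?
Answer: 10*√181653693358/25109 ≈ 169.74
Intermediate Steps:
m = 99743708/3587 (m = 3*(9269 + 1/(-8364 - 2397)) = 3*(9269 + 1/(-10761)) = 3*(9269 - 1/10761) = 3*(99743708/10761) = 99743708/3587 ≈ 27807.)
K = 222/7 (K = -222*(-⅐) = 222/7 ≈ 31.714)
√(z(K) + m) = √((222/7)² + 99743708/3587) = √(49284/49 + 99743708/3587) = √(5064223400/175763) = 10*√181653693358/25109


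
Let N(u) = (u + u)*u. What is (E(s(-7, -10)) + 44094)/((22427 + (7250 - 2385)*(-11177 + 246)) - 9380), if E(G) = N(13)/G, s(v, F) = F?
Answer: -220301/265831340 ≈ -0.00082872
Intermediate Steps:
N(u) = 2*u² (N(u) = (2*u)*u = 2*u²)
E(G) = 338/G (E(G) = (2*13²)/G = (2*169)/G = 338/G)
(E(s(-7, -10)) + 44094)/((22427 + (7250 - 2385)*(-11177 + 246)) - 9380) = (338/(-10) + 44094)/((22427 + (7250 - 2385)*(-11177 + 246)) - 9380) = (338*(-⅒) + 44094)/((22427 + 4865*(-10931)) - 9380) = (-169/5 + 44094)/((22427 - 53179315) - 9380) = 220301/(5*(-53156888 - 9380)) = (220301/5)/(-53166268) = (220301/5)*(-1/53166268) = -220301/265831340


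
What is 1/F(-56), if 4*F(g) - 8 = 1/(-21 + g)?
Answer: 308/615 ≈ 0.50081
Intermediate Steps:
F(g) = 2 + 1/(4*(-21 + g))
1/F(-56) = 1/((-167 + 8*(-56))/(4*(-21 - 56))) = 1/((1/4)*(-167 - 448)/(-77)) = 1/((1/4)*(-1/77)*(-615)) = 1/(615/308) = 308/615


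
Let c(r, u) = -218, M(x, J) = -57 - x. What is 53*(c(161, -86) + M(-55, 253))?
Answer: -11660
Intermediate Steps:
53*(c(161, -86) + M(-55, 253)) = 53*(-218 + (-57 - 1*(-55))) = 53*(-218 + (-57 + 55)) = 53*(-218 - 2) = 53*(-220) = -11660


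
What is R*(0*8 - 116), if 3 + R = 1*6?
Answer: -348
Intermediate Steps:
R = 3 (R = -3 + 1*6 = -3 + 6 = 3)
R*(0*8 - 116) = 3*(0*8 - 116) = 3*(0 - 116) = 3*(-116) = -348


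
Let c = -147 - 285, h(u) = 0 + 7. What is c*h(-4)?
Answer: -3024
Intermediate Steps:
h(u) = 7
c = -432
c*h(-4) = -432*7 = -3024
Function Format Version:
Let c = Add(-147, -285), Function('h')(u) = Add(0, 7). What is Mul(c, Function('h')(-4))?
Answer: -3024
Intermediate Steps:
Function('h')(u) = 7
c = -432
Mul(c, Function('h')(-4)) = Mul(-432, 7) = -3024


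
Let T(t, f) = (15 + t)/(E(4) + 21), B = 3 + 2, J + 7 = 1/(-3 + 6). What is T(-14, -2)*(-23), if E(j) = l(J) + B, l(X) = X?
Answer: -69/58 ≈ -1.1897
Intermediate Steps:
J = -20/3 (J = -7 + 1/(-3 + 6) = -7 + 1/3 = -20/3 ≈ -6.6667)
B = 5
E(j) = -5/3 (E(j) = -20/3 + 5 = -5/3)
T(t, f) = 45/58 + 3*t/58 (T(t, f) = (15 + t)/(-5/3 + 21) = (15 + t)/(58/3) = (15 + t)*(3/58) = 45/58 + 3*t/58)
T(-14, -2)*(-23) = (45/58 + (3/58)*(-14))*(-23) = (45/58 - 21/29)*(-23) = (3/58)*(-23) = -69/58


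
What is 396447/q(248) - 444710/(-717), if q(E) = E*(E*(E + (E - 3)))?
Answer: 13484546065619/21740495424 ≈ 620.25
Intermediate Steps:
q(E) = E²*(-3 + 2*E) (q(E) = E*(E*(E + (-3 + E))) = E*(E*(-3 + 2*E)) = E²*(-3 + 2*E))
396447/q(248) - 444710/(-717) = 396447/((248²*(-3 + 2*248))) - 444710/(-717) = 396447/((61504*(-3 + 496))) - 444710*(-1/717) = 396447/((61504*493)) + 444710/717 = 396447/30321472 + 444710/717 = 13484546065619/21740495424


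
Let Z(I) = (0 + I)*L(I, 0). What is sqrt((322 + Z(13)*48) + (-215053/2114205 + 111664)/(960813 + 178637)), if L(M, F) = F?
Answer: sqrt(74770925022859161102862830)/481806177450 ≈ 17.947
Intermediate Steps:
Z(I) = 0 (Z(I) = (0 + I)*0 = I*0 = 0)
sqrt((322 + Z(13)*48) + (-215053/2114205 + 111664)/(960813 + 178637)) = sqrt((322 + 0*48) + (-215053/2114205 + 111664)/(960813 + 178637)) = sqrt((322 + 0) + (-215053*1/2114205 + 111664)/1139450) = sqrt(322 + (-215053/2114205 + 111664)*(1/1139450)) = sqrt(322 + (236080372067/2114205)*(1/1139450)) = sqrt(322 + 236080372067/2409030887250) = sqrt(775944026066567/2409030887250) = sqrt(74770925022859161102862830)/481806177450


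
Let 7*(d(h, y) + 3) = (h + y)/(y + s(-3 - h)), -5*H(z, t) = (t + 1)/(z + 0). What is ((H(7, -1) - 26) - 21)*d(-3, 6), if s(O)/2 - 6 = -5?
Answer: 7755/56 ≈ 138.48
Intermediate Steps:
s(O) = 2 (s(O) = 12 + 2*(-5) = 12 - 10 = 2)
H(z, t) = -(1 + t)/(5*z) (H(z, t) = -(t + 1)/(5*(z + 0)) = -(1 + t)/(5*z))
d(h, y) = -3 + (h + y)/(7*(2 + y)) (d(h, y) = -3 + ((h + y)/(y + 2))/7 = -3 + ((h + y)/(2 + y))/7 = -3 + (h + y)/(7*(2 + y)))
((H(7, -1) - 26) - 21)*d(-3, 6) = (((⅕)*(-1 - 1*(-1))/7 - 26) - 21)*((-42 - 3 - 20*6)/(7*(2 + 6))) = (((⅕)*(⅐)*(-1 + 1) - 26) - 21)*((⅐)*(-42 - 3 - 120)/8) = (((⅕)*(⅐)*0 - 26) - 21)*((⅐)*(⅛)*(-165)) = ((0 - 26) - 21)*(-165/56) = (-26 - 21)*(-165/56) = -47*(-165/56) = 7755/56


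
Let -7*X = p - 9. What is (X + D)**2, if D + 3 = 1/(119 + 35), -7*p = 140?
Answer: 31329/23716 ≈ 1.3210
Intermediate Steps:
p = -20 (p = -1/7*140 = -20)
X = 29/7 (X = -(-20 - 9)/7 = -1/7*(-29) = 29/7 ≈ 4.1429)
D = -461/154 (D = -3 + 1/(119 + 35) = -3 + 1/154 = -461/154 ≈ -2.9935)
(X + D)**2 = (29/7 - 461/154)**2 = (177/154)**2 = 31329/23716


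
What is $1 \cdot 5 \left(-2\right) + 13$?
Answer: $3$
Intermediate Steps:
$1 \cdot 5 \left(-2\right) + 13 = 1 \left(-10\right) + 13 = -10 + 13 = 3$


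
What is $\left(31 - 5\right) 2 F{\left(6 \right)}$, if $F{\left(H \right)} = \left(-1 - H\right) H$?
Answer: $-2184$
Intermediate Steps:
$F{\left(H \right)} = H \left(-1 - H\right)$
$\left(31 - 5\right) 2 F{\left(6 \right)} = \left(31 - 5\right) 2 \left(\left(-1\right) 6 \left(1 + 6\right)\right) = 26 \cdot 2 \left(\left(-1\right) 6 \cdot 7\right) = 26 \cdot 2 \left(-42\right) = 26 \left(-84\right) = -2184$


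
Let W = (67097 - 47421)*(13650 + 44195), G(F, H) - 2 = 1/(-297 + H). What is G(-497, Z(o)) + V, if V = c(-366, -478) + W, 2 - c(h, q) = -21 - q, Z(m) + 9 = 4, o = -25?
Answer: 343723645633/302 ≈ 1.1382e+9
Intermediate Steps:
Z(m) = -5 (Z(m) = -9 + 4 = -5)
c(h, q) = 23 + q (c(h, q) = 2 - (-21 - q) = 2 + (21 + q) = 23 + q)
G(F, H) = 2 + 1/(-297 + H)
W = 1138158220 (W = 19676*57845 = 1138158220)
V = 1138157765 (V = (23 - 478) + 1138158220 = -455 + 1138158220 = 1138157765)
G(-497, Z(o)) + V = (-593 + 2*(-5))/(-297 - 5) + 1138157765 = (-593 - 10)/(-302) + 1138157765 = -1/302*(-603) + 1138157765 = 603/302 + 1138157765 = 343723645633/302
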